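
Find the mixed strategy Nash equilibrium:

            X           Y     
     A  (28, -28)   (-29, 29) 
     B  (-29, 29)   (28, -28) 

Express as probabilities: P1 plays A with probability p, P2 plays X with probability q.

p = 0.5, q = 0.5

Work:
Find probabilities that make opponent indifferent:
P2 chooses q to make P1 indifferent between A and B
P1 chooses p to make P2 indifferent between X and Y
Mixed NE: P1 plays (A: 0.5, B: 0.5), P2 plays (X: 0.5, Y: 0.5)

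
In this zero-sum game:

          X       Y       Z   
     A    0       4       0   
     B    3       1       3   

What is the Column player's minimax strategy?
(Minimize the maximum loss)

Column should play X or Z (all achieve the minimum), value = 3

Work:
Column player minimizes Row's maximum payoff:
Column X: max payoff to Row = 3
Column Y: max payoff to Row = 4
Column Z: max payoff to Row = 3
Minimum is 3, achieved by columns X, Z (tied).
Each of X or Z is a minimax strategy.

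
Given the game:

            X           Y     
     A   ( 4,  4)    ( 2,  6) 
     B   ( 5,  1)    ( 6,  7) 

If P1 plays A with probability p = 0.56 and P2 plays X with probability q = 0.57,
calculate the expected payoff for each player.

E[P1] = 4.1476, E[P2] = 4.2968

Work:
E[P1] = p·q·π₁(A,X) + p·(1-q)·π₁(A,Y) + (1-p)·q·π₁(B,X) + (1-p)·(1-q)·π₁(B,Y)
= 0.56·0.57·4 + 0.56·0.43·2 + 0.44·0.57·5 + 0.44·0.43·6
= 4.1476

E[P2] = 4.2968 (similar calculation)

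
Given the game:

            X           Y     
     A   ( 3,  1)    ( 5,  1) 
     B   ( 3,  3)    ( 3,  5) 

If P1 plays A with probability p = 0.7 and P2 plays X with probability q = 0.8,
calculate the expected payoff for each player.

E[P1] = 3.28, E[P2] = 1.72

Work:
E[P1] = p·q·π₁(A,X) + p·(1-q)·π₁(A,Y) + (1-p)·q·π₁(B,X) + (1-p)·(1-q)·π₁(B,Y)
= 0.7·0.8·3 + 0.7·0.2·5 + 0.3·0.8·3 + 0.3·0.2·3
= 3.28

E[P2] = 1.72 (similar calculation)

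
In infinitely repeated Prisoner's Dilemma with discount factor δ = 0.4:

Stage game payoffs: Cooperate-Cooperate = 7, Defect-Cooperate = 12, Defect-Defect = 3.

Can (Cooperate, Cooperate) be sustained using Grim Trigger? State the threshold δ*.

δ* = 0.5556; since δ = 0.4 < 0.5556, cooperation cannot be sustained

Work:
For Grim Trigger:
Cooperate forever: 7/(1-δ)
Defect then punished: 12 + 3·δ/(1-δ)
Need: 7/(1-δ) ≥ 12 + 3·δ/(1-δ)
Solving: δ ≥ (T-R)/(T-P) = (12-7)/(12-3) = 0.5556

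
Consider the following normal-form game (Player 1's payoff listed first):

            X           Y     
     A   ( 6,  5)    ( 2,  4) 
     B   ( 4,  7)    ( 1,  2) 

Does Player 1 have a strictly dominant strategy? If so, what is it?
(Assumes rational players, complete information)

Yes, Player 1's strictly dominant strategy is A

Work:
A strategy strictly dominates another if it gives a strictly higher payoff against every opponent action. Compare each pair of P1's strategies column-by-column:
  A vs B: [6 vs 4, 2 vs 1] → A strictly dominates B
  B vs A: [4 vs 6, 1 vs 2] → B does not strictly dominate A (column X: 4 ≤ 6)
A strictly dominates every other strategy → strictly dominant.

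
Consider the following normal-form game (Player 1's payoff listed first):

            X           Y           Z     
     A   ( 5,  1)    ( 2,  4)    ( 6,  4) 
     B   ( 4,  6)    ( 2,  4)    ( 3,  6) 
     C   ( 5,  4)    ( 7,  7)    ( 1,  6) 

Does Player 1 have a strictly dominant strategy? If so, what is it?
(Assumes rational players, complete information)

No strictly dominant strategy exists for Player 1

Work:
A strategy strictly dominates another if it gives a strictly higher payoff against every opponent action. Compare each pair of P1's strategies column-by-column:
  A vs B: [5 vs 4, 2 vs 2, 6 vs 3] → A does not strictly dominate B (column Y: 2 ≤ 2)
  A vs C: [5 vs 5, 2 vs 7, 6 vs 1] → A does not strictly dominate C (column X: 5 ≤ 5)
  B vs A: [4 vs 5, 2 vs 2, 3 vs 6] → B does not strictly dominate A (column X: 4 ≤ 5)
  B vs C: [4 vs 5, 2 vs 7, 3 vs 1] → B does not strictly dominate C (column X: 4 ≤ 5)
  C vs A: [5 vs 5, 7 vs 2, 1 vs 6] → C does not strictly dominate A (column X: 5 ≤ 5)
  C vs B: [5 vs 4, 7 vs 2, 1 vs 3] → C does not strictly dominate B (column Z: 1 ≤ 3)
No single strategy strictly dominates all others → no strictly dominant strategy.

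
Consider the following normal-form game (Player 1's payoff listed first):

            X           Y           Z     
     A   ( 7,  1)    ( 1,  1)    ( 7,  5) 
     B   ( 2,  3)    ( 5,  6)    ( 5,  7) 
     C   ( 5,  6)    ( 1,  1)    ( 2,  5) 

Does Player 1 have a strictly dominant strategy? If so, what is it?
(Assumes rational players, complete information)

No strictly dominant strategy exists for Player 1

Work:
A strategy strictly dominates another if it gives a strictly higher payoff against every opponent action. Compare each pair of P1's strategies column-by-column:
  A vs B: [7 vs 2, 1 vs 5, 7 vs 5] → A does not strictly dominate B (column Y: 1 ≤ 5)
  A vs C: [7 vs 5, 1 vs 1, 7 vs 2] → A does not strictly dominate C (column Y: 1 ≤ 1)
  B vs A: [2 vs 7, 5 vs 1, 5 vs 7] → B does not strictly dominate A (column X: 2 ≤ 7)
  B vs C: [2 vs 5, 5 vs 1, 5 vs 2] → B does not strictly dominate C (column X: 2 ≤ 5)
  C vs A: [5 vs 7, 1 vs 1, 2 vs 7] → C does not strictly dominate A (column X: 5 ≤ 7)
  C vs B: [5 vs 2, 1 vs 5, 2 vs 5] → C does not strictly dominate B (column Y: 1 ≤ 5)
No single strategy strictly dominates all others → no strictly dominant strategy.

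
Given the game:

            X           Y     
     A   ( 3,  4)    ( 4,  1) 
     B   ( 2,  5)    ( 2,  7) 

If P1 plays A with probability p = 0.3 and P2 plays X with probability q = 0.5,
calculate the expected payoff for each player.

E[P1] = 2.45, E[P2] = 4.95

Work:
E[P1] = p·q·π₁(A,X) + p·(1-q)·π₁(A,Y) + (1-p)·q·π₁(B,X) + (1-p)·(1-q)·π₁(B,Y)
= 0.3·0.5·3 + 0.3·0.5·4 + 0.7·0.5·2 + 0.7·0.5·2
= 2.45

E[P2] = 4.95 (similar calculation)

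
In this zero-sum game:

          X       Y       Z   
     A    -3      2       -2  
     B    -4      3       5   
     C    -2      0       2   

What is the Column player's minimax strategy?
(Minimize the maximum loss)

Column should play X, value = -2

Work:
Column player minimizes Row's maximum payoff:
Column X: max payoff to Row = -2
Column Y: max payoff to Row = 3
Column Z: max payoff to Row = 5
Minimum is -2, achieved by column X.
Minimax strategy: X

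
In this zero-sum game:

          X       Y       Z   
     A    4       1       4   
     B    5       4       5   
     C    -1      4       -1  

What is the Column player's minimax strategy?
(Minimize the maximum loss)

Column should play Y, value = 4

Work:
Column player minimizes Row's maximum payoff:
Column X: max payoff to Row = 5
Column Y: max payoff to Row = 4
Column Z: max payoff to Row = 5
Minimum is 4, achieved by column Y.
Minimax strategy: Y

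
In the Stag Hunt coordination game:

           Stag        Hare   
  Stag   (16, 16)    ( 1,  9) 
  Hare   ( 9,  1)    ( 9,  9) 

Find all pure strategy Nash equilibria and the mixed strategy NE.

Pure NE: (Stag, Stag) and (Hare, Hare); Mixed NE: p = 0.5333, q = 0.5333

Work:
Check pure NE:
(Stag, Stag): (16, 16) - no unilateral deviation beneficial
(Hare, Hare): (9, 9) - no unilateral deviation beneficial
Mixed NE: P1 plays Stag with p = 0.5333, P2 plays Stag with q = 0.5333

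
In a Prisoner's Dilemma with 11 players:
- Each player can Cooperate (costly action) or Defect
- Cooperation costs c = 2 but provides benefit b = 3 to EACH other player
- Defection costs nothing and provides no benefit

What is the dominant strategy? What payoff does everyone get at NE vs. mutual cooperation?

Dominant: Defect; NE payoff = 0; Coop payoff = 28

Work:
Defect dominates (saves cost c = 2, benefit to others is external)
NE: All defect → everyone gets 0
If all cooperate: each receives (10)×3 - 2 = 28
Social dilemma: 28 > 0 but NE gives 0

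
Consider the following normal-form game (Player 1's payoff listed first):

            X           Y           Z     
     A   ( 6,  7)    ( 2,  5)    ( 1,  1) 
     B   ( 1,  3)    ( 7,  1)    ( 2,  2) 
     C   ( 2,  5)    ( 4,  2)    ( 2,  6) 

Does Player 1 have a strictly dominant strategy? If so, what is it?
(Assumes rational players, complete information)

No strictly dominant strategy exists for Player 1

Work:
A strategy strictly dominates another if it gives a strictly higher payoff against every opponent action. Compare each pair of P1's strategies column-by-column:
  A vs B: [6 vs 1, 2 vs 7, 1 vs 2] → A does not strictly dominate B (column Y: 2 ≤ 7)
  A vs C: [6 vs 2, 2 vs 4, 1 vs 2] → A does not strictly dominate C (column Y: 2 ≤ 4)
  B vs A: [1 vs 6, 7 vs 2, 2 vs 1] → B does not strictly dominate A (column X: 1 ≤ 6)
  B vs C: [1 vs 2, 7 vs 4, 2 vs 2] → B does not strictly dominate C (column X: 1 ≤ 2)
  C vs A: [2 vs 6, 4 vs 2, 2 vs 1] → C does not strictly dominate A (column X: 2 ≤ 6)
  C vs B: [2 vs 1, 4 vs 7, 2 vs 2] → C does not strictly dominate B (column Y: 4 ≤ 7)
No single strategy strictly dominates all others → no strictly dominant strategy.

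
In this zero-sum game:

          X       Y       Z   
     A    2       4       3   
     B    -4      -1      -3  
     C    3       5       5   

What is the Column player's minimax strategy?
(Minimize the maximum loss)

Column should play X, value = 3

Work:
Column player minimizes Row's maximum payoff:
Column X: max payoff to Row = 3
Column Y: max payoff to Row = 5
Column Z: max payoff to Row = 5
Minimum is 3, achieved by column X.
Minimax strategy: X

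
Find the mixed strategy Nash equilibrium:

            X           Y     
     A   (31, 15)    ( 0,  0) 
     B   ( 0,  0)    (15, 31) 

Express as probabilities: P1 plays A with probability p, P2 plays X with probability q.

p = 0.6739, q = 0.3261

Work:
Find probabilities that make opponent indifferent:
P2 chooses q to make P1 indifferent between A and B
P1 chooses p to make P2 indifferent between X and Y
Mixed NE: P1 plays (A: 0.6739, B: 0.3261), P2 plays (X: 0.3261, Y: 0.6739)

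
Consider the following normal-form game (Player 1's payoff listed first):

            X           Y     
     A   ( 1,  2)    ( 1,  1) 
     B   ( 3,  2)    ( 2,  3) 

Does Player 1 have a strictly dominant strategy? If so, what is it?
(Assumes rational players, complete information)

Yes, Player 1's strictly dominant strategy is B

Work:
A strategy strictly dominates another if it gives a strictly higher payoff against every opponent action. Compare each pair of P1's strategies column-by-column:
  A vs B: [1 vs 3, 1 vs 2] → A does not strictly dominate B (column X: 1 ≤ 3)
  B vs A: [3 vs 1, 2 vs 1] → B strictly dominates A
B strictly dominates every other strategy → strictly dominant.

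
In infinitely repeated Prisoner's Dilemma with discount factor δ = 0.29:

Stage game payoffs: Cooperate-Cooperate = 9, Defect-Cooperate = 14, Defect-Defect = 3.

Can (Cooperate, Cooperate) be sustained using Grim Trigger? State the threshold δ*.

δ* = 0.4545; since δ = 0.29 < 0.4545, cooperation cannot be sustained

Work:
For Grim Trigger:
Cooperate forever: 9/(1-δ)
Defect then punished: 14 + 3·δ/(1-δ)
Need: 9/(1-δ) ≥ 14 + 3·δ/(1-δ)
Solving: δ ≥ (T-R)/(T-P) = (14-9)/(14-3) = 0.4545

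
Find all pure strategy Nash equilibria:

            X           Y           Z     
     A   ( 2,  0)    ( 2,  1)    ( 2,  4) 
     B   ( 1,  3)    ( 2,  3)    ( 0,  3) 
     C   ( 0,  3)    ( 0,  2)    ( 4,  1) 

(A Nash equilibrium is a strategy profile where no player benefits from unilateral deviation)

Nash equilibrium: (B, Y)

Work:
Best responses:
  P1 vs X: payoffs [2, 1, 0] → best response A (payoff 2)
  P1 vs Y: payoffs [2, 2, 0] → best response A/B (payoff 2)
  P1 vs Z: payoffs [2, 0, 4] → best response C (payoff 4)
  P2 vs A: payoffs [0, 1, 4] → best response Z (payoff 4)
  P2 vs B: payoffs [3, 3, 3] → best response X/Y/Z (payoff 3)
  P2 vs C: payoffs [3, 2, 1] → best response X (payoff 3)
Mutual best responses: (B,Y) → Nash equilibria.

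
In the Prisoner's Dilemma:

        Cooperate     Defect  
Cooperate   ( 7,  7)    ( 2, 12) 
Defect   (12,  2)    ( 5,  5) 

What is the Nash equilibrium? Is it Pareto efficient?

(Defect, Defect) is NE; not Pareto efficient

Work:
Defect dominates Cooperate for both players:
If P2 cooperates: Defect (12) > Cooperate (7)
If P2 defects: Defect (5) > Cooperate (2)
NE: (Defect, Defect) with payoff (5, 5)
But (Cooperate, Cooperate) = (7, 7) Pareto dominates (5, 5)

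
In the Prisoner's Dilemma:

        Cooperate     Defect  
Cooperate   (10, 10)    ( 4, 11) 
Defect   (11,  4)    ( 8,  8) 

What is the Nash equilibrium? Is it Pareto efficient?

(Defect, Defect) is NE; not Pareto efficient

Work:
Defect dominates Cooperate for both players:
If P2 cooperates: Defect (11) > Cooperate (10)
If P2 defects: Defect (8) > Cooperate (4)
NE: (Defect, Defect) with payoff (8, 8)
But (Cooperate, Cooperate) = (10, 10) Pareto dominates (8, 8)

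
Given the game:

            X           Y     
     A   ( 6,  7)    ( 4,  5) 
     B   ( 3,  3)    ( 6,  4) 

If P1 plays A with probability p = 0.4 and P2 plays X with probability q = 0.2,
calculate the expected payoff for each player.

E[P1] = 5.0, E[P2] = 4.44

Work:
E[P1] = p·q·π₁(A,X) + p·(1-q)·π₁(A,Y) + (1-p)·q·π₁(B,X) + (1-p)·(1-q)·π₁(B,Y)
= 0.4·0.2·6 + 0.4·0.8·4 + 0.6·0.2·3 + 0.6·0.8·6
= 5.0

E[P2] = 4.44 (similar calculation)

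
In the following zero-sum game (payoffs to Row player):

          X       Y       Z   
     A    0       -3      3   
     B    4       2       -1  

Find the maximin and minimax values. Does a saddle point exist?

Maximin = -1, Minimax = 2, Saddle: False

Work:
Row minimums: [-3, -1] → maximin = -1
Column maximums: [4, 2, 3] → minimax = 2
No saddle point (maximin ≠ minimax). Mixed strategy needed.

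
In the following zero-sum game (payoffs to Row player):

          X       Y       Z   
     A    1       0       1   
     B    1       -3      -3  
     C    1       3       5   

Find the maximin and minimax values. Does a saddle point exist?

Maximin = 1, Minimax = 1, Saddle: True

Work:
Row minimums: [0, -3, 1] → maximin = 1
Column maximums: [1, 3, 5] → minimax = 1
Saddle point exists! Game value = 1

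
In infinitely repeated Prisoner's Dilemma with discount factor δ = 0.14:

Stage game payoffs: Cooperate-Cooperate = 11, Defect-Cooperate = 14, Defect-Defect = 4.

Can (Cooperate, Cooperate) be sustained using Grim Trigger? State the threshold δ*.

δ* = 0.3; since δ = 0.14 < 0.3, cooperation cannot be sustained

Work:
For Grim Trigger:
Cooperate forever: 11/(1-δ)
Defect then punished: 14 + 4·δ/(1-δ)
Need: 11/(1-δ) ≥ 14 + 4·δ/(1-δ)
Solving: δ ≥ (T-R)/(T-P) = (14-11)/(14-4) = 0.3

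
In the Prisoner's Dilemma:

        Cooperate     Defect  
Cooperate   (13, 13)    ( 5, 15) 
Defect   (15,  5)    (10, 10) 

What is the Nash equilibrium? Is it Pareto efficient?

(Defect, Defect) is NE; not Pareto efficient

Work:
Defect dominates Cooperate for both players:
If P2 cooperates: Defect (15) > Cooperate (13)
If P2 defects: Defect (10) > Cooperate (5)
NE: (Defect, Defect) with payoff (10, 10)
But (Cooperate, Cooperate) = (13, 13) Pareto dominates (10, 10)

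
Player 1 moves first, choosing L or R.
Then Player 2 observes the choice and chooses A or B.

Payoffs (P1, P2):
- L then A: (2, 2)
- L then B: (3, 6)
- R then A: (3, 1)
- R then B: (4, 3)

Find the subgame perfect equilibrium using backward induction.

P1 plays R, P2 plays B after L and B after R; Payoff (4, 3)

Work:
Backward induction:
After L: P2 chooses B → P1 gets 3
After R: P2 chooses B → P1 gets 4
P1 chooses R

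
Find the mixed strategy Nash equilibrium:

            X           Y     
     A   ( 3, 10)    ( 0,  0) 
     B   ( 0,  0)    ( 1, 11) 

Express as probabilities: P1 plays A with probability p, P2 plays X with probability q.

p = 0.5238, q = 0.25

Work:
Find probabilities that make opponent indifferent:
P2 chooses q to make P1 indifferent between A and B
P1 chooses p to make P2 indifferent between X and Y
Mixed NE: P1 plays (A: 0.5238, B: 0.4762), P2 plays (X: 0.25, Y: 0.75)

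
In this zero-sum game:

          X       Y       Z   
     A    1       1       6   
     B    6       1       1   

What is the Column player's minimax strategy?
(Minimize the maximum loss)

Column should play Y, value = 1

Work:
Column player minimizes Row's maximum payoff:
Column X: max payoff to Row = 6
Column Y: max payoff to Row = 1
Column Z: max payoff to Row = 6
Minimum is 1, achieved by column Y.
Minimax strategy: Y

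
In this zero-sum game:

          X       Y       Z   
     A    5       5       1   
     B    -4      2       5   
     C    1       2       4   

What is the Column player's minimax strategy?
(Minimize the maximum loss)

Column should play X or Y or Z (all achieve the minimum), value = 5

Work:
Column player minimizes Row's maximum payoff:
Column X: max payoff to Row = 5
Column Y: max payoff to Row = 5
Column Z: max payoff to Row = 5
Minimum is 5, achieved by columns X, Y, Z (tied).
Each of X or Y or Z is a minimax strategy.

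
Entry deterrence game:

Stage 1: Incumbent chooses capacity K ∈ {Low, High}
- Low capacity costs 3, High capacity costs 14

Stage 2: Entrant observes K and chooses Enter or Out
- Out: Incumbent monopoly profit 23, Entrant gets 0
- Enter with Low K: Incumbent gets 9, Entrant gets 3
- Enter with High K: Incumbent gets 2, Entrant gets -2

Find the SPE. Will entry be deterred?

SPE: (High, Enter|Low, Out|High); Entry deterred. Incumbent net profit = 9

Work:
After Low K: Entrant enters (3 > 0)
After High K: Entrant stays out (-2 < 0)
Incumbent: Low → 9−3=6, High → 23−14=9
Incumbent chooses High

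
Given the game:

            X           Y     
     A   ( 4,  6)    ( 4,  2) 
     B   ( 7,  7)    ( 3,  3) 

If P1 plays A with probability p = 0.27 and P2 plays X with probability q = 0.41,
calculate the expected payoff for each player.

E[P1] = 4.4672, E[P2] = 4.37

Work:
E[P1] = p·q·π₁(A,X) + p·(1-q)·π₁(A,Y) + (1-p)·q·π₁(B,X) + (1-p)·(1-q)·π₁(B,Y)
= 0.27·0.41·4 + 0.27·0.59·4 + 0.73·0.41·7 + 0.73·0.59·3
= 4.4672

E[P2] = 4.37 (similar calculation)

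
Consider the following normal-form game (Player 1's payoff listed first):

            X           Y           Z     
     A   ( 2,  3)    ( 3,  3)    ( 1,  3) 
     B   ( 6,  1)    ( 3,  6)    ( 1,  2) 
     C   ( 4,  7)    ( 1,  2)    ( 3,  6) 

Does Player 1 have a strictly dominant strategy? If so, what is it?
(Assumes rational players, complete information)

No strictly dominant strategy exists for Player 1

Work:
A strategy strictly dominates another if it gives a strictly higher payoff against every opponent action. Compare each pair of P1's strategies column-by-column:
  A vs B: [2 vs 6, 3 vs 3, 1 vs 1] → A does not strictly dominate B (column X: 2 ≤ 6)
  A vs C: [2 vs 4, 3 vs 1, 1 vs 3] → A does not strictly dominate C (column X: 2 ≤ 4)
  B vs A: [6 vs 2, 3 vs 3, 1 vs 1] → B does not strictly dominate A (column Y: 3 ≤ 3)
  B vs C: [6 vs 4, 3 vs 1, 1 vs 3] → B does not strictly dominate C (column Z: 1 ≤ 3)
  C vs A: [4 vs 2, 1 vs 3, 3 vs 1] → C does not strictly dominate A (column Y: 1 ≤ 3)
  C vs B: [4 vs 6, 1 vs 3, 3 vs 1] → C does not strictly dominate B (column X: 4 ≤ 6)
No single strategy strictly dominates all others → no strictly dominant strategy.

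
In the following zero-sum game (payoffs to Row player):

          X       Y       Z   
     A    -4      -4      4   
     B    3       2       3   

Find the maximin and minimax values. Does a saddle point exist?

Maximin = 2, Minimax = 2, Saddle: True

Work:
Row minimums: [-4, 2] → maximin = 2
Column maximums: [3, 2, 4] → minimax = 2
Saddle point exists! Game value = 2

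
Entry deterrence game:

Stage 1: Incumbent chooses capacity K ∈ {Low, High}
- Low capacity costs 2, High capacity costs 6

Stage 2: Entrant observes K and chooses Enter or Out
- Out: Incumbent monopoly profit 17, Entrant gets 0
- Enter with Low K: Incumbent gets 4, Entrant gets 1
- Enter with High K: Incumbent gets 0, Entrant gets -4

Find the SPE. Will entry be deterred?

SPE: (High, Enter|Low, Out|High); Entry deterred. Incumbent net profit = 11

Work:
After Low K: Entrant enters (1 > 0)
After High K: Entrant stays out (-4 < 0)
Incumbent: Low → 4−2=2, High → 17−6=11
Incumbent chooses High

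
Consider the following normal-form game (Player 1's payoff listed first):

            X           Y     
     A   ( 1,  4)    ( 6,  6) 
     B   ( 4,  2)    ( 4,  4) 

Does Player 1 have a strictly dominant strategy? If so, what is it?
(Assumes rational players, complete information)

No strictly dominant strategy exists for Player 1

Work:
A strategy strictly dominates another if it gives a strictly higher payoff against every opponent action. Compare each pair of P1's strategies column-by-column:
  A vs B: [1 vs 4, 6 vs 4] → A does not strictly dominate B (column X: 1 ≤ 4)
  B vs A: [4 vs 1, 4 vs 6] → B does not strictly dominate A (column Y: 4 ≤ 6)
No single strategy strictly dominates all others → no strictly dominant strategy.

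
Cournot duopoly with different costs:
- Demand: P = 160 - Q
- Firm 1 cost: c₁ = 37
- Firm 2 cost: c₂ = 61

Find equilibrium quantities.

q₁* = 49.0, q₂* = 25.0

Work:
Reaction: q₁ = (160 - 37 - q₂)/2
Reaction: q₂ = (160 - 61 - q₁)/2
Solve simultaneously:
q₁* = (160 - 2×37 + 61)/3 = 49.0
q₂* = (160 - 2×61 + 37)/3 = 25.0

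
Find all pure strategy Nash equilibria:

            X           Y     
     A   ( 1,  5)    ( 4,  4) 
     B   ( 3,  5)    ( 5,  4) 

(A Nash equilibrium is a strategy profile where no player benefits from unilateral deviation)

Nash equilibrium: (B, X)

Work:
Best responses:
  P1 vs X: payoffs [1, 3] → best response B (payoff 3)
  P1 vs Y: payoffs [4, 5] → best response B (payoff 5)
  P2 vs A: payoffs [5, 4] → best response X (payoff 5)
  P2 vs B: payoffs [5, 4] → best response X (payoff 5)
Mutual best responses: (B,X) → Nash equilibria.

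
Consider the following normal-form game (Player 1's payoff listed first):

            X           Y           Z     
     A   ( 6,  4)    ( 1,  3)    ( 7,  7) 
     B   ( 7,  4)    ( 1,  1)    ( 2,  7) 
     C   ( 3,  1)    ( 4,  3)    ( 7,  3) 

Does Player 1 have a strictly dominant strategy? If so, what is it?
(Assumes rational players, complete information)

No strictly dominant strategy exists for Player 1

Work:
A strategy strictly dominates another if it gives a strictly higher payoff against every opponent action. Compare each pair of P1's strategies column-by-column:
  A vs B: [6 vs 7, 1 vs 1, 7 vs 2] → A does not strictly dominate B (column X: 6 ≤ 7)
  A vs C: [6 vs 3, 1 vs 4, 7 vs 7] → A does not strictly dominate C (column Y: 1 ≤ 4)
  B vs A: [7 vs 6, 1 vs 1, 2 vs 7] → B does not strictly dominate A (column Y: 1 ≤ 1)
  B vs C: [7 vs 3, 1 vs 4, 2 vs 7] → B does not strictly dominate C (column Y: 1 ≤ 4)
  C vs A: [3 vs 6, 4 vs 1, 7 vs 7] → C does not strictly dominate A (column X: 3 ≤ 6)
  C vs B: [3 vs 7, 4 vs 1, 7 vs 2] → C does not strictly dominate B (column X: 3 ≤ 7)
No single strategy strictly dominates all others → no strictly dominant strategy.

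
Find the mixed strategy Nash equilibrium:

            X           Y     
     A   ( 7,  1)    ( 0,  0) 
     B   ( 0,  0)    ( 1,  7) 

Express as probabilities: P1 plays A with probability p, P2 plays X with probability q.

p = 0.875, q = 0.125

Work:
Find probabilities that make opponent indifferent:
P2 chooses q to make P1 indifferent between A and B
P1 chooses p to make P2 indifferent between X and Y
Mixed NE: P1 plays (A: 0.875, B: 0.125), P2 plays (X: 0.125, Y: 0.875)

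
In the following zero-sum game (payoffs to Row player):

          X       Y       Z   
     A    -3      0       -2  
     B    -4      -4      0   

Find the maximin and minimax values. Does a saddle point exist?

Maximin = -3, Minimax = -3, Saddle: True

Work:
Row minimums: [-3, -4] → maximin = -3
Column maximums: [-3, 0, 0] → minimax = -3
Saddle point exists! Game value = -3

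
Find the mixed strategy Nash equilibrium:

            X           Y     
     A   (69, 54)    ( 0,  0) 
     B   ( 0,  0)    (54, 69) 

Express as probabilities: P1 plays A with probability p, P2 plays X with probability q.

p = 0.561, q = 0.439

Work:
Find probabilities that make opponent indifferent:
P2 chooses q to make P1 indifferent between A and B
P1 chooses p to make P2 indifferent between X and Y
Mixed NE: P1 plays (A: 0.561, B: 0.439), P2 plays (X: 0.439, Y: 0.561)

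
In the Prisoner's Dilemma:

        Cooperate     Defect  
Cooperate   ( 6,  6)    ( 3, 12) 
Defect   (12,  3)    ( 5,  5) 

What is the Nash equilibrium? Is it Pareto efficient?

(Defect, Defect) is NE; not Pareto efficient

Work:
Defect dominates Cooperate for both players:
If P2 cooperates: Defect (12) > Cooperate (6)
If P2 defects: Defect (5) > Cooperate (3)
NE: (Defect, Defect) with payoff (5, 5)
But (Cooperate, Cooperate) = (6, 6) Pareto dominates (5, 5)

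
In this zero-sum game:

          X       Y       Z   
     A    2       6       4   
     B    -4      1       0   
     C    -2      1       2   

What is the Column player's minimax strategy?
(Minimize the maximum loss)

Column should play X, value = 2

Work:
Column player minimizes Row's maximum payoff:
Column X: max payoff to Row = 2
Column Y: max payoff to Row = 6
Column Z: max payoff to Row = 4
Minimum is 2, achieved by column X.
Minimax strategy: X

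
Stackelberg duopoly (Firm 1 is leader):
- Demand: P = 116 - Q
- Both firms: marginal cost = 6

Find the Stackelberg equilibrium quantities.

q₁* (leader) = 55.0, q₂* (follower) = 27.5

Work:
Follower's reaction: q₂ = (a - c - q₁)/2
Leader substitutes: π₁ = q₁·(a - q₁ - (a-c-q₁)/2 - c)
FOC: q₁* = (116 - 6)/2 = 55.00
Then: q₂* = (116 - 6 - 55.0)/2 = 27.50
Leader has first-mover advantage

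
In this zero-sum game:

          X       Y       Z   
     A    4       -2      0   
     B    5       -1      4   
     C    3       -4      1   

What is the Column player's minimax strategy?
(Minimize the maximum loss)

Column should play Y, value = -1

Work:
Column player minimizes Row's maximum payoff:
Column X: max payoff to Row = 5
Column Y: max payoff to Row = -1
Column Z: max payoff to Row = 4
Minimum is -1, achieved by column Y.
Minimax strategy: Y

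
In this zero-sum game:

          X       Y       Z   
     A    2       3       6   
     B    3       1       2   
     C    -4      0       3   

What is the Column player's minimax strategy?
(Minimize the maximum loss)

Column should play X or Y (all achieve the minimum), value = 3

Work:
Column player minimizes Row's maximum payoff:
Column X: max payoff to Row = 3
Column Y: max payoff to Row = 3
Column Z: max payoff to Row = 6
Minimum is 3, achieved by columns X, Y (tied).
Each of X or Y is a minimax strategy.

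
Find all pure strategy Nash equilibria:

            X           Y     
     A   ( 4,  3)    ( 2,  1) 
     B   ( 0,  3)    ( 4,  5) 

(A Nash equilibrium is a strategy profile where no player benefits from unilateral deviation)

Nash equilibrium: (A, X), (B, Y)

Work:
Best responses:
  P1 vs X: payoffs [4, 0] → best response A (payoff 4)
  P1 vs Y: payoffs [2, 4] → best response B (payoff 4)
  P2 vs A: payoffs [3, 1] → best response X (payoff 3)
  P2 vs B: payoffs [3, 5] → best response Y (payoff 5)
Mutual best responses: (A,X), (B,Y) → Nash equilibria.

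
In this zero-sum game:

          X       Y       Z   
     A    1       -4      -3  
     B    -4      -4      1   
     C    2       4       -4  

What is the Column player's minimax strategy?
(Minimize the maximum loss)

Column should play Z, value = 1

Work:
Column player minimizes Row's maximum payoff:
Column X: max payoff to Row = 2
Column Y: max payoff to Row = 4
Column Z: max payoff to Row = 1
Minimum is 1, achieved by column Z.
Minimax strategy: Z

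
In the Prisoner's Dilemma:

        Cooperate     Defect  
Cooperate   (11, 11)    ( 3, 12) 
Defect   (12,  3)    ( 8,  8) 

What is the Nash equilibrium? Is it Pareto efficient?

(Defect, Defect) is NE; not Pareto efficient

Work:
Defect dominates Cooperate for both players:
If P2 cooperates: Defect (12) > Cooperate (11)
If P2 defects: Defect (8) > Cooperate (3)
NE: (Defect, Defect) with payoff (8, 8)
But (Cooperate, Cooperate) = (11, 11) Pareto dominates (8, 8)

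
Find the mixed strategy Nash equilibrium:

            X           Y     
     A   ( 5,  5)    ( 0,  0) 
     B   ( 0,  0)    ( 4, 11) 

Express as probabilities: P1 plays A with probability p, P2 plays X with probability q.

p = 0.6875, q = 0.4444

Work:
Find probabilities that make opponent indifferent:
P2 chooses q to make P1 indifferent between A and B
P1 chooses p to make P2 indifferent between X and Y
Mixed NE: P1 plays (A: 0.6875, B: 0.3125), P2 plays (X: 0.4444, Y: 0.5556)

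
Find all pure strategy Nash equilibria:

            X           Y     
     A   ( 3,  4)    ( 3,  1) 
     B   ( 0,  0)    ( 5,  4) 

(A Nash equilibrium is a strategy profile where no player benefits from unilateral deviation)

Nash equilibrium: (A, X), (B, Y)

Work:
Best responses:
  P1 vs X: payoffs [3, 0] → best response A (payoff 3)
  P1 vs Y: payoffs [3, 5] → best response B (payoff 5)
  P2 vs A: payoffs [4, 1] → best response X (payoff 4)
  P2 vs B: payoffs [0, 4] → best response Y (payoff 4)
Mutual best responses: (A,X), (B,Y) → Nash equilibria.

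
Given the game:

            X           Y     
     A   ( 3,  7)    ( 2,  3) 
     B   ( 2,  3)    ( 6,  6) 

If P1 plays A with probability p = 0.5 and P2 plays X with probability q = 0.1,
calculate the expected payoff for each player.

E[P1] = 3.85, E[P2] = 4.55

Work:
E[P1] = p·q·π₁(A,X) + p·(1-q)·π₁(A,Y) + (1-p)·q·π₁(B,X) + (1-p)·(1-q)·π₁(B,Y)
= 0.5·0.1·3 + 0.5·0.9·2 + 0.5·0.1·2 + 0.5·0.9·6
= 3.85

E[P2] = 4.55 (similar calculation)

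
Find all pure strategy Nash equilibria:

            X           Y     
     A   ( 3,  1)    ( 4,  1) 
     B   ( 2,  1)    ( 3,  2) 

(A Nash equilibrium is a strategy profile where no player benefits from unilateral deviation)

Nash equilibrium: (A, X), (A, Y)

Work:
Best responses:
  P1 vs X: payoffs [3, 2] → best response A (payoff 3)
  P1 vs Y: payoffs [4, 3] → best response A (payoff 4)
  P2 vs A: payoffs [1, 1] → best response X/Y (payoff 1)
  P2 vs B: payoffs [1, 2] → best response Y (payoff 2)
Mutual best responses: (A,X), (A,Y) → Nash equilibria.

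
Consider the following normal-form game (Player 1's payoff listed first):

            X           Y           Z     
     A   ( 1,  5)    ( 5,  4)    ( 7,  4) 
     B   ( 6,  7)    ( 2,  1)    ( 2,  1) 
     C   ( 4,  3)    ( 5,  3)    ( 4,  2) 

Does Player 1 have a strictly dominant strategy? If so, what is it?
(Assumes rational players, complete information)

No strictly dominant strategy exists for Player 1

Work:
A strategy strictly dominates another if it gives a strictly higher payoff against every opponent action. Compare each pair of P1's strategies column-by-column:
  A vs B: [1 vs 6, 5 vs 2, 7 vs 2] → A does not strictly dominate B (column X: 1 ≤ 6)
  A vs C: [1 vs 4, 5 vs 5, 7 vs 4] → A does not strictly dominate C (column X: 1 ≤ 4)
  B vs A: [6 vs 1, 2 vs 5, 2 vs 7] → B does not strictly dominate A (column Y: 2 ≤ 5)
  B vs C: [6 vs 4, 2 vs 5, 2 vs 4] → B does not strictly dominate C (column Y: 2 ≤ 5)
  C vs A: [4 vs 1, 5 vs 5, 4 vs 7] → C does not strictly dominate A (column Y: 5 ≤ 5)
  C vs B: [4 vs 6, 5 vs 2, 4 vs 2] → C does not strictly dominate B (column X: 4 ≤ 6)
No single strategy strictly dominates all others → no strictly dominant strategy.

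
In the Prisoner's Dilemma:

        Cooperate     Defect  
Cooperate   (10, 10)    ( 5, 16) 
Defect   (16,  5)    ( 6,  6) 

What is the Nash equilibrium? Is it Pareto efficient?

(Defect, Defect) is NE; not Pareto efficient

Work:
Defect dominates Cooperate for both players:
If P2 cooperates: Defect (16) > Cooperate (10)
If P2 defects: Defect (6) > Cooperate (5)
NE: (Defect, Defect) with payoff (6, 6)
But (Cooperate, Cooperate) = (10, 10) Pareto dominates (6, 6)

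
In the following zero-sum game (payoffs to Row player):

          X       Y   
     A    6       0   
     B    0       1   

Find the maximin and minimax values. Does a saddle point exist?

Maximin = 0, Minimax = 1, Saddle: False

Work:
Row minimums: [0, 0] → maximin = 0
Column maximums: [6, 1] → minimax = 1
No saddle point (maximin ≠ minimax). Mixed strategy needed.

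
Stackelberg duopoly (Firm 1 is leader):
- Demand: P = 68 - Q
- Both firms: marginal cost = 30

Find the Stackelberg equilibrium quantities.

q₁* (leader) = 19.0, q₂* (follower) = 9.5

Work:
Follower's reaction: q₂ = (a - c - q₁)/2
Leader substitutes: π₁ = q₁·(a - q₁ - (a-c-q₁)/2 - c)
FOC: q₁* = (68 - 30)/2 = 19.00
Then: q₂* = (68 - 30 - 19.0)/2 = 9.50
Leader has first-mover advantage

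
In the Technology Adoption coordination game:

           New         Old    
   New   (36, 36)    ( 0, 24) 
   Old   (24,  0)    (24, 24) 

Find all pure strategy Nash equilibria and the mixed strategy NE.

Pure NE: (New, New) and (Old, Old); Mixed NE: p = 0.6667, q = 0.6667

Work:
Check pure NE:
(New, New): (36, 36) - no unilateral deviation beneficial
(Old, Old): (24, 24) - no unilateral deviation beneficial
Mixed NE: P1 plays New with p = 0.6667, P2 plays New with q = 0.6667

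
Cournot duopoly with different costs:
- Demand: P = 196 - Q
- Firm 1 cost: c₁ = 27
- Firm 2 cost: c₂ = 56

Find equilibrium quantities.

q₁* = 66.0, q₂* = 37.0

Work:
Reaction: q₁ = (196 - 27 - q₂)/2
Reaction: q₂ = (196 - 56 - q₁)/2
Solve simultaneously:
q₁* = (196 - 2×27 + 56)/3 = 66.0
q₂* = (196 - 2×56 + 27)/3 = 37.0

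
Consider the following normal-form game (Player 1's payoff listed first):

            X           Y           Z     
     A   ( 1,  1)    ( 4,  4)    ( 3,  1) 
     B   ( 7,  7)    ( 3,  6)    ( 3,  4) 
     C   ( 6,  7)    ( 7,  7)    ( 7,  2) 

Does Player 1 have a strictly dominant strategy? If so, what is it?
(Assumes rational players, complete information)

No strictly dominant strategy exists for Player 1

Work:
A strategy strictly dominates another if it gives a strictly higher payoff against every opponent action. Compare each pair of P1's strategies column-by-column:
  A vs B: [1 vs 7, 4 vs 3, 3 vs 3] → A does not strictly dominate B (column X: 1 ≤ 7)
  A vs C: [1 vs 6, 4 vs 7, 3 vs 7] → A does not strictly dominate C (column X: 1 ≤ 6)
  B vs A: [7 vs 1, 3 vs 4, 3 vs 3] → B does not strictly dominate A (column Y: 3 ≤ 4)
  B vs C: [7 vs 6, 3 vs 7, 3 vs 7] → B does not strictly dominate C (column Y: 3 ≤ 7)
  C vs A: [6 vs 1, 7 vs 4, 7 vs 3] → C strictly dominates A
  C vs B: [6 vs 7, 7 vs 3, 7 vs 3] → C does not strictly dominate B (column X: 6 ≤ 7)
No single strategy strictly dominates all others → no strictly dominant strategy.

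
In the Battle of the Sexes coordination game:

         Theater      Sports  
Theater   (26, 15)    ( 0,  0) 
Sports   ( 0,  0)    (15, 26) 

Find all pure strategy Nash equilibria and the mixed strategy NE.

Pure NE: (Theater, Theater) and (Sports, Sports); Mixed NE: p = 0.6341, q = 0.3659

Work:
Check pure NE:
(Theater, Theater): (26, 15) - no unilateral deviation beneficial
(Sports, Sports): (15, 26) - no unilateral deviation beneficial
Mixed NE: P1 plays Theater with p = 0.6341, P2 plays Theater with q = 0.3659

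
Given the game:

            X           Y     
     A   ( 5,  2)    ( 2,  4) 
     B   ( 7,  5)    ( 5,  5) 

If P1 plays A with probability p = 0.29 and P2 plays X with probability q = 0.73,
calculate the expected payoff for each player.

E[P1] = 5.8017, E[P2] = 4.2866

Work:
E[P1] = p·q·π₁(A,X) + p·(1-q)·π₁(A,Y) + (1-p)·q·π₁(B,X) + (1-p)·(1-q)·π₁(B,Y)
= 0.29·0.73·5 + 0.29·0.27·2 + 0.71·0.73·7 + 0.71·0.27·5
= 5.8017

E[P2] = 4.2866 (similar calculation)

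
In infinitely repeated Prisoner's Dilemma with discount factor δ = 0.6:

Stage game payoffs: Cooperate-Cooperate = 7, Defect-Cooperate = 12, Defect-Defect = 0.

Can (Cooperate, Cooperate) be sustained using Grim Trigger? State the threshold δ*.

δ* = 0.4167; since δ = 0.6 ≥ 0.4167, cooperation can be sustained

Work:
For Grim Trigger:
Cooperate forever: 7/(1-δ)
Defect then punished: 12 + 0·δ/(1-δ)
Need: 7/(1-δ) ≥ 12 + 0·δ/(1-δ)
Solving: δ ≥ (T-R)/(T-P) = (12-7)/(12-0) = 0.4167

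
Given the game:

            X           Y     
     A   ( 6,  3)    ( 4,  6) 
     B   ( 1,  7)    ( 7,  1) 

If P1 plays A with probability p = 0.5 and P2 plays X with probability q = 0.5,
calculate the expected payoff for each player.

E[P1] = 4.5, E[P2] = 4.25

Work:
E[P1] = p·q·π₁(A,X) + p·(1-q)·π₁(A,Y) + (1-p)·q·π₁(B,X) + (1-p)·(1-q)·π₁(B,Y)
= 0.5·0.5·6 + 0.5·0.5·4 + 0.5·0.5·1 + 0.5·0.5·7
= 4.5

E[P2] = 4.25 (similar calculation)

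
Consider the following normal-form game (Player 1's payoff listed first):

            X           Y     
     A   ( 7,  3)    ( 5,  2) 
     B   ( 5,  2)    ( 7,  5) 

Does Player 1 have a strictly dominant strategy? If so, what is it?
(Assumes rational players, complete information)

No strictly dominant strategy exists for Player 1

Work:
A strategy strictly dominates another if it gives a strictly higher payoff against every opponent action. Compare each pair of P1's strategies column-by-column:
  A vs B: [7 vs 5, 5 vs 7] → A does not strictly dominate B (column Y: 5 ≤ 7)
  B vs A: [5 vs 7, 7 vs 5] → B does not strictly dominate A (column X: 5 ≤ 7)
No single strategy strictly dominates all others → no strictly dominant strategy.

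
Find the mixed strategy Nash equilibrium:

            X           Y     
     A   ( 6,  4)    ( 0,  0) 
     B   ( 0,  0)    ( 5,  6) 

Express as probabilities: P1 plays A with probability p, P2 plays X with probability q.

p = 0.6, q = 0.4545

Work:
Find probabilities that make opponent indifferent:
P2 chooses q to make P1 indifferent between A and B
P1 chooses p to make P2 indifferent between X and Y
Mixed NE: P1 plays (A: 0.6, B: 0.4), P2 plays (X: 0.4545, Y: 0.5455)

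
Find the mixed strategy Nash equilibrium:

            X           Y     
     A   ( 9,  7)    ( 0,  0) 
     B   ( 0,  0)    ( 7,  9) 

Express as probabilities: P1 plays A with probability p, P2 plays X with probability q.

p = 0.5625, q = 0.4375

Work:
Find probabilities that make opponent indifferent:
P2 chooses q to make P1 indifferent between A and B
P1 chooses p to make P2 indifferent between X and Y
Mixed NE: P1 plays (A: 0.5625, B: 0.4375), P2 plays (X: 0.4375, Y: 0.5625)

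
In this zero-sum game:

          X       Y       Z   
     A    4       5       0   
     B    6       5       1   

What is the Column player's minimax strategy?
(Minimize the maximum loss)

Column should play Z, value = 1

Work:
Column player minimizes Row's maximum payoff:
Column X: max payoff to Row = 6
Column Y: max payoff to Row = 5
Column Z: max payoff to Row = 1
Minimum is 1, achieved by column Z.
Minimax strategy: Z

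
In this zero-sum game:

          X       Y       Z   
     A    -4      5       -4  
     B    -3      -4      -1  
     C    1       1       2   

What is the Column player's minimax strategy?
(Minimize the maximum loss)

Column should play X, value = 1

Work:
Column player minimizes Row's maximum payoff:
Column X: max payoff to Row = 1
Column Y: max payoff to Row = 5
Column Z: max payoff to Row = 2
Minimum is 1, achieved by column X.
Minimax strategy: X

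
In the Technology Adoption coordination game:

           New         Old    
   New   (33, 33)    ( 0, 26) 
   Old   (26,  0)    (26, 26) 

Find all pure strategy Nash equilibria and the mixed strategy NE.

Pure NE: (New, New) and (Old, Old); Mixed NE: p = 0.7879, q = 0.7879

Work:
Check pure NE:
(New, New): (33, 33) - no unilateral deviation beneficial
(Old, Old): (26, 26) - no unilateral deviation beneficial
Mixed NE: P1 plays New with p = 0.7879, P2 plays New with q = 0.7879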